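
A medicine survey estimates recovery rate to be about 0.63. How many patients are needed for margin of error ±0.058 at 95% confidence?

n = z²p(1-p)/E² = 1.96²×0.63×0.37/0.058² = 266.2 → n = 267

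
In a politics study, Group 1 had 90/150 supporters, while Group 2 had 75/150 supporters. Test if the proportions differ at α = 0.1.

p̂₁ = 0.6, p̂₂ = 0.5, pooled p̂ = 0.55. z = 1.741. Critical: ±1.645. Reject H₀.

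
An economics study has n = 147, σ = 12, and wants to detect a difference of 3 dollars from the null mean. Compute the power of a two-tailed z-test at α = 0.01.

SE = σ/√n = 12/√147 = 0.99. Non-centrality λ = d/SE = 3/0.99 = 3.031. Power ≈ Φ(λ - z_{α/2}) = Φ(3.031 - 2.576) = Φ(0.455) = 0.675.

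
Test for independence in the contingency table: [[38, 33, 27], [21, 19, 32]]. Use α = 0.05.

χ² = 5.237. df = 2, critical = 5.991. Fail to reject H₀. No evidence of dependence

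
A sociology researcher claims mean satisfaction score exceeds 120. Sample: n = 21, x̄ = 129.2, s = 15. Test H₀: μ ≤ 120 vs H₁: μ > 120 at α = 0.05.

t = (129.2 - 120)/(15/√21) = 2.811, df = 20. Critical t = 1.725. Reject H₀.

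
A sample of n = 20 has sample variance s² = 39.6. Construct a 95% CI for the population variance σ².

df = 19. χ²_{0.025} = 32.852, χ²_{0.975} = 8.907. CI for σ² = ((n-1)s²/χ²_{α/2}, (n-1)s²/χ²_{1-α/2}) = (19·39.6/32.852, 19·39.6/8.907) = (22.9, 84.47)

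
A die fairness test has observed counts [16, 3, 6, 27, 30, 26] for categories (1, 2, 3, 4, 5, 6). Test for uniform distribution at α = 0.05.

Expected = 18 each. χ² = Σ(O-E)²/E = 36.778. df = 5, critical value = 11.07. Reject H₀.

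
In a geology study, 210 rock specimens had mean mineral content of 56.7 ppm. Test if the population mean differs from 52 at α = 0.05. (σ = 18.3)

z = (x̄ - μ₀)/(σ/√n) = (56.7 - 52)/(18.3/√210) = 3.722. Critical value: ±1.96. Since |3.722| > 1.96, Reject H₀.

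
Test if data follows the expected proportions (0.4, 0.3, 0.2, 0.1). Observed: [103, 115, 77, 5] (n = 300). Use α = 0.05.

Expected: [120.0, 90.0, 60.0, 30.0]. χ² = 35.003. df = 3, critical = 7.815. Reject H₀.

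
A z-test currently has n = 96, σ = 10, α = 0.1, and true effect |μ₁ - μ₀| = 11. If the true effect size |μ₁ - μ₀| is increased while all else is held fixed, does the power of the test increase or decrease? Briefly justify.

Power increases: a larger true effect increases the non-centrality λ = |μ₁ - μ₀|/(σ/√n).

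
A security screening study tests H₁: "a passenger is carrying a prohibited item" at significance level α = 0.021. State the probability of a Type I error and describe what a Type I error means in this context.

P(Type I error) = α = 0.021. A Type I error is rejecting H₀ when H₀ is actually true (false positive) — here, concluding that a passenger is carrying a prohibited item when in fact this is not the case. Consequence: detaining an innocent passenger — delay and inconvenience.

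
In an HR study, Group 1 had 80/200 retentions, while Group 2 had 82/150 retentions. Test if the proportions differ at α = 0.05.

p̂₁ = 0.4, p̂₂ = 0.547, pooled p̂ = 0.463. z = -2.723. Critical: ±1.96. Reject H₀.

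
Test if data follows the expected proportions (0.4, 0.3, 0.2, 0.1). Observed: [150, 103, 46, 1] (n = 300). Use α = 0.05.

Expected: [120.0, 90.0, 60.0, 30.0]. χ² = 40.678. df = 3, critical = 7.815. Reject H₀.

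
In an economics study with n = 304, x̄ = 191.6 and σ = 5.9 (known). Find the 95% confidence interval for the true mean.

CI = x̄ ± z*(σ/√n) = 191.6 ± 1.96(5.9/√304) = 191.6 ± 0.66 = (190.94, 192.26)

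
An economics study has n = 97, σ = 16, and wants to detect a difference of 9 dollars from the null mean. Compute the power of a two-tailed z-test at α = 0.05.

SE = σ/√n = 16/√97 = 1.625. Non-centrality λ = d/SE = 9/1.625 = 5.54. Power ≈ Φ(λ - z_{α/2}) = Φ(5.54 - 1.96) = Φ(3.58) = 1.0.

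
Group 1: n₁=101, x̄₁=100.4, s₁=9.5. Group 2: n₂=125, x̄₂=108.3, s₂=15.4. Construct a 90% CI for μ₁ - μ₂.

Difference = -7.9. SE = √(9.5²/101 + 15.4²/125) = 1.671. CI = (-10.65, -5.15)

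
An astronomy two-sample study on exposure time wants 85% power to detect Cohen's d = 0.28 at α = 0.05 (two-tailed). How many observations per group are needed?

z_{α/2} = 1.96, z_β = Φ⁻¹(0.85) = 1.036. For small effect (d = 0.28): n per group = 2(z_{α/2} + z_β)²/d² = 2(1.96 + 1.036)²/0.28² = 229.0 → 229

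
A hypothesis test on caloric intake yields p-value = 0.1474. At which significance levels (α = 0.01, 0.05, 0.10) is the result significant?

p = 0.1474. Not significant at any of the given levels.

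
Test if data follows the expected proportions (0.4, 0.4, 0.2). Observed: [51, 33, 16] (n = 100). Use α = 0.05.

Expected: [40.0, 40.0, 20.0]. χ² = 5.05. df = 2, critical = 5.991. Fail to reject H₀.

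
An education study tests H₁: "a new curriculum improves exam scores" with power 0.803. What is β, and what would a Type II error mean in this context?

β = 1 - power = 1 - 0.803 = 0.197. A Type II error is failing to reject H₀ when H₀ is false (false negative) — here, failing to conclude that a new curriculum improves exam scores when in fact it is true. Consequence: keeping the old curriculum when the new one would have helped students.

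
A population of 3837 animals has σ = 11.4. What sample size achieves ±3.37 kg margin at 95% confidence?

Without FPC: n₀ = (1.96×11.4/3.37)² = 43.96. With FPC: n = n₀N/(n₀+N-1) = 43.5 → n = 44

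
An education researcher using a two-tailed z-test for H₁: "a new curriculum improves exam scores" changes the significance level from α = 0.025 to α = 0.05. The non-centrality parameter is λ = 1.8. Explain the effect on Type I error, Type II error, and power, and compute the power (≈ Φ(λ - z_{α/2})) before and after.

Increasing α from 0.025 to 0.05:
• Type I error rate increases (α is the Type I rate by definition).
• Critical value moves from z_{α/2} = 2.241 to 1.96, so power = Φ(λ - z_{α/2}) goes from Φ(1.8 - 2.241) = 0.33 to Φ(1.8 - 1.96) = 0.436.
• Type II error rate β = 1 - power therefore decreases (0.67 → 0.564).
Appropriate when false negatives are costly — here, keeping the old curriculum when the new one would have helped students.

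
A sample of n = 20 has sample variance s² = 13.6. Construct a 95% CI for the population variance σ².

df = 19. χ²_{0.025} = 32.852, χ²_{0.975} = 8.907. CI for σ² = ((n-1)s²/χ²_{α/2}, (n-1)s²/χ²_{1-α/2}) = (19·13.6/32.852, 19·13.6/8.907) = (7.87, 29.01)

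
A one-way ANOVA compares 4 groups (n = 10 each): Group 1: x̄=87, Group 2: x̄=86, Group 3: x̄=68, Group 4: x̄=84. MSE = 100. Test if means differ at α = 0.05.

Grand mean = 81.25. SS_between = 2387.5, MS_between = 795.83. F = 7.958, F_crit ≈ 2.866. Reject H₀.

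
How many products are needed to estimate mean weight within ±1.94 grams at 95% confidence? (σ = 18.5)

n = (z*σ/E)² = (1.96×18.5/1.94)² = 349.3 → n = 350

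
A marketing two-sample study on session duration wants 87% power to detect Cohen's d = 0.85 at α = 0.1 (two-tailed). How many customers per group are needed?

z_{α/2} = 1.645, z_β = Φ⁻¹(0.87) = 1.126. For large effect (d = 0.85): n per group = 2(z_{α/2} + z_β)²/d² = 2(1.645 + 1.126)²/0.85² = 21.3 → 22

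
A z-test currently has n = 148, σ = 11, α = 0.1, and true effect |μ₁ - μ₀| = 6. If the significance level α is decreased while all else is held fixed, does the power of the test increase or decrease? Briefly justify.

Power decreases: a smaller α raises the critical value, so less of the H₁ sampling distribution falls in the rejection region.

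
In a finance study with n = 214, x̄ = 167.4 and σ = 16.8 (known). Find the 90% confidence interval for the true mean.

CI = x̄ ± z*(σ/√n) = 167.4 ± 1.645(16.8/√214) = 167.4 ± 1.89 = (165.51, 169.29)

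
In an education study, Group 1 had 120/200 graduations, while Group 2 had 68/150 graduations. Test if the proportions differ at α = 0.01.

p̂₁ = 0.6, p̂₂ = 0.453, pooled p̂ = 0.537. z = 2.723. Critical: ±2.576. Reject H₀.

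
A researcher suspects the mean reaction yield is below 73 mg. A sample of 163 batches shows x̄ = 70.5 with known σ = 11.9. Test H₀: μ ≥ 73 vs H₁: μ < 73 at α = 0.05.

z = -2.682. Critical value: -1.645. Reject H₀.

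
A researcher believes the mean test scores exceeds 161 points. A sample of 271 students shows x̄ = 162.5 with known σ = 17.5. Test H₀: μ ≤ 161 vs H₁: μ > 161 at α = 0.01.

z = 1.411. Critical value: 2.33. Fail to reject H₀.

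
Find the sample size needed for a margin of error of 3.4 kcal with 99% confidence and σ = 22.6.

n = (z*σ/E)² = (2.576×22.6/3.4)² = 293.2 → n = 294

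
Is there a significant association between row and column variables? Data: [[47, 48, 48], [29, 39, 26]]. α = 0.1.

χ² = 1.676. df = 2, critical = 4.605. Fail to reject H₀. No evidence of dependence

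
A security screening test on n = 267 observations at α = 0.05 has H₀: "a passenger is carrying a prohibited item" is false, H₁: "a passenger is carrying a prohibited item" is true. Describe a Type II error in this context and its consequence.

Type II error: failing to reject H₀ when it is false — concluding that a passenger is carrying a prohibited item is not supported when in fact it is. Consequence: letting a prohibited item through — security breach.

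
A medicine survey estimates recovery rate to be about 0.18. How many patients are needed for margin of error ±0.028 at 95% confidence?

n = z²p(1-p)/E² = 1.96²×0.18×0.82/0.028² = 723.2 → n = 724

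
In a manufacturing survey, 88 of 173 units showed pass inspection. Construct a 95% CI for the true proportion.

p̂ = 0.509. CI = p̂ ± z*√(p̂(1-p̂)/n) = (0.434, 0.583)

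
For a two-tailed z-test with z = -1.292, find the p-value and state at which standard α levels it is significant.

p = 2·P(Z > |-1.292|) = 2·(1 - Φ(1.292)) ≈ 0.1964. Not significant at any standard level.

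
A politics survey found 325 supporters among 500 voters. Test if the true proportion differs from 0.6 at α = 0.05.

p̂ = 0.65, p₀ = 0.6. z = (p̂ - p₀)/√(p₀(1-p₀)/n) = 2.282. Critical: ±1.96. Reject H₀.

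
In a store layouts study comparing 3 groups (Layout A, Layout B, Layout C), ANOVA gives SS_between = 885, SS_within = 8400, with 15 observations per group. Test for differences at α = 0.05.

df_between = 2, df_within = 42. F = MS_between/MS_within = 442.5/200.0 = 2.212. F_crit ≈ 3.22. Fail to reject H₀.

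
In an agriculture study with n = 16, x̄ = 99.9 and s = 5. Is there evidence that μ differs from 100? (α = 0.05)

t = (x̄ - μ₀)/(s/√n) = (99.9 - 100)/(5/√16) = -0.08. df = 15, critical t = ±2.131. Fail to reject H₀.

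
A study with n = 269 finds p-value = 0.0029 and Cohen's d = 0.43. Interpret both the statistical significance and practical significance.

Statistically significant (p = 0.0029 < 0.05). Cohen's d = 0.43 indicates a small effect size. Both statistical and practical significance should be considered.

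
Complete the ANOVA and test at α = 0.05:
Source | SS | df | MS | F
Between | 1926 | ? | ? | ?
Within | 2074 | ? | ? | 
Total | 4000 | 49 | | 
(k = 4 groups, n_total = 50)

df_between = 3, df_within = 46. MS_between = 642.0, MS_within = 45.09. F = 14.239, F_crit ≈ 2.807. Reject H₀.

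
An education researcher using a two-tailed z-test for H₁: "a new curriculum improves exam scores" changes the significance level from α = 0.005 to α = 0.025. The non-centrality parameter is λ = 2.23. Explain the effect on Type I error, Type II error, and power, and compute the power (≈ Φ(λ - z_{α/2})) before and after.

Increasing α from 0.005 to 0.025:
• Type I error rate increases (α is the Type I rate by definition).
• Critical value moves from z_{α/2} = 2.807 to 2.241, so power = Φ(λ - z_{α/2}) goes from Φ(2.23 - 2.807) = 0.282 to Φ(2.23 - 2.241) = 0.496.
• Type II error rate β = 1 - power therefore decreases (0.718 → 0.504).
Appropriate when false negatives are costly — here, keeping the old curriculum when the new one would have helped students.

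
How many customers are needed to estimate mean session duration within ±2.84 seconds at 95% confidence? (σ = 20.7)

n = (z*σ/E)² = (1.96×20.7/2.84)² = 204.1 → n = 205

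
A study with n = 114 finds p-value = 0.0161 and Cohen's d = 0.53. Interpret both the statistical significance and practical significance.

Statistically significant (p = 0.0161 < 0.05). Cohen's d = 0.53 indicates a medium effect size. Both statistical and practical significance should be considered.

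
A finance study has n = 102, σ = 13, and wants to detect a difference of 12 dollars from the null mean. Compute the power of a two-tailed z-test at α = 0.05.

SE = σ/√n = 13/√102 = 1.287. Non-centrality λ = d/SE = 12/1.287 = 9.323. Power ≈ Φ(λ - z_{α/2}) = Φ(9.323 - 1.96) = Φ(7.363) = 1.0.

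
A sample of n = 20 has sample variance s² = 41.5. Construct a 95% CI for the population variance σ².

df = 19. χ²_{0.025} = 32.852, χ²_{0.975} = 8.907. CI for σ² = ((n-1)s²/χ²_{α/2}, (n-1)s²/χ²_{1-α/2}) = (19·41.5/32.852, 19·41.5/8.907) = (24.0, 88.53)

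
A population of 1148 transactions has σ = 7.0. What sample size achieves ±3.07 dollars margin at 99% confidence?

Without FPC: n₀ = (2.576×7.0/3.07)² = 34.499. With FPC: n = n₀N/(n₀+N-1) = 33.5 → n = 34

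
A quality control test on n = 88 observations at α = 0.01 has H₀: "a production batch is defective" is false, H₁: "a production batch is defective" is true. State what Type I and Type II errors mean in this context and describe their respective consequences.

Type I (false positive): concluding that a production batch is defective when it is not — scrapping a good batch — wasted material and cost for no reason. Type II (false negative): failing to conclude that a production batch is defective when it is — shipping a defective batch — faulty products reach customers. Which is costlier depends on domain priorities and is a judgement call rather than a statistical fact.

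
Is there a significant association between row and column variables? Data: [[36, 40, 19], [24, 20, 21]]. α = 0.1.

χ² = 3.671. df = 2, critical = 4.605. Fail to reject H₀. No evidence of dependence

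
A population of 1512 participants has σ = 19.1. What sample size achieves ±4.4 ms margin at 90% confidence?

Without FPC: n₀ = (1.645×19.1/4.4)² = 50.991. With FPC: n = n₀N/(n₀+N-1) = 49.4 → n = 50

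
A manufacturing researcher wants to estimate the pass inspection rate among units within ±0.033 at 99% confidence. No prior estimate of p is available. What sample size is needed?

Conservative approach: use p = 0.5 (maximizes p(1-p) = 0.25). n = z²(0.25)/E² = 2.576²×0.25/0.033² = 1523.4 → n = 1524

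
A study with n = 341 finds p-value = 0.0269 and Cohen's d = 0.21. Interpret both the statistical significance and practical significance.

Statistically significant (p = 0.0269 < 0.05). Cohen's d = 0.21 indicates a small effect size. Both statistical and practical significance should be considered.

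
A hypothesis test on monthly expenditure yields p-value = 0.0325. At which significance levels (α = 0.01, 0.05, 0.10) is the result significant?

p = 0.0325. Significant at: α = 0.05, 0.1.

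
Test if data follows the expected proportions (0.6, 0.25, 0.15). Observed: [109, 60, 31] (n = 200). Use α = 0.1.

Expected: [120.0, 50.0, 30.0]. χ² = 3.042. df = 2, critical = 4.605. Fail to reject H₀.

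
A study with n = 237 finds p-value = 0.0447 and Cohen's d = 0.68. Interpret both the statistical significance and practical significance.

Statistically significant (p = 0.0447 < 0.05). Cohen's d = 0.68 indicates a medium effect size. Both statistical and practical significance should be considered.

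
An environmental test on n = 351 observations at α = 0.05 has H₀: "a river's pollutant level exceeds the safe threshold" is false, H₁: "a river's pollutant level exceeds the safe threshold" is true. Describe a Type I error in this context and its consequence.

Type I error: rejecting H₀ when it is true — concluding that a river's pollutant level exceeds the safe threshold when in fact it is not. Consequence: shutting down a compliant factory unnecessarily.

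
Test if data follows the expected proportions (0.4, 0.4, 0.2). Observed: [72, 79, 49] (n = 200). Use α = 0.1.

Expected: [80.0, 80.0, 40.0]. χ² = 2.837. df = 2, critical = 4.605. Fail to reject H₀.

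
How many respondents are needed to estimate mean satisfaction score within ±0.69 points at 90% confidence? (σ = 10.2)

n = (z*σ/E)² = (1.645×10.2/0.69)² = 591.3 → n = 592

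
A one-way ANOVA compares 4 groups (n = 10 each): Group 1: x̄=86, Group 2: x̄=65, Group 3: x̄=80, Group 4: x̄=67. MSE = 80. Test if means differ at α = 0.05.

Grand mean = 74.5. SS_between = 3090.0, MS_between = 1030.0. F = 12.875, F_crit ≈ 2.866. Reject H₀.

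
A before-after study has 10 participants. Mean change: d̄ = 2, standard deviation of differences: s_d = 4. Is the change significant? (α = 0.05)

t = d̄/(s_d/√n) = 2/(4/√10) = 1.581. df = 9, critical t = ±2.262. Fail to reject H₀.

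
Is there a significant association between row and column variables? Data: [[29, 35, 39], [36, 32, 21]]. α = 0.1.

χ² = 5.295. df = 2, critical = 4.605. Reject H₀. Variables are dependent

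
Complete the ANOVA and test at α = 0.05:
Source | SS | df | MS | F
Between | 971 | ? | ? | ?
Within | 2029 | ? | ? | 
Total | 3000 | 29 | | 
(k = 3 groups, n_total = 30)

df_between = 2, df_within = 27. MS_between = 485.5, MS_within = 75.15. F = 6.461, F_crit ≈ 3.354. Reject H₀.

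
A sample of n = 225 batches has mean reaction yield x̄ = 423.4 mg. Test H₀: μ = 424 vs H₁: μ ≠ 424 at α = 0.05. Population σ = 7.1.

z = (x̄ - μ₀)/(σ/√n) = (423.4 - 424)/(7.1/√225) = -1.268. Critical value: ±1.96. Since |-1.268| ≤ 1.96, Fail to reject H₀.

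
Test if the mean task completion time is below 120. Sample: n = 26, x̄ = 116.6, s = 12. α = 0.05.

t = (116.6 - 120)/(12/√26) = -1.445, df = 25. Critical t = -1.708. Fail to reject H₀.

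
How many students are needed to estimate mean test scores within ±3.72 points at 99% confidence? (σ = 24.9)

n = (z*σ/E)² = (2.576×24.9/3.72)² = 297.3 → n = 298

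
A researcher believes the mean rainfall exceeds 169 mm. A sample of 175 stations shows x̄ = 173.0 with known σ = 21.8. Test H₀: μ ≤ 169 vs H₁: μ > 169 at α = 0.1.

z = 2.427. Critical value: 1.28. Reject H₀.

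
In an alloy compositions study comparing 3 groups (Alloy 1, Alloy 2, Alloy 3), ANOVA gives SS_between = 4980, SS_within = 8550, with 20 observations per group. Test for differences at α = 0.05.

df_between = 2, df_within = 57. F = MS_between/MS_within = 2490.0/150.0 = 16.6. F_crit ≈ 3.159. Reject H₀. At least one mean differs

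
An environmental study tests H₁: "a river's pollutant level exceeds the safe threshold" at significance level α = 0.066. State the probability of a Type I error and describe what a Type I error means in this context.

P(Type I error) = α = 0.066. A Type I error is rejecting H₀ when H₀ is actually true (false positive) — here, concluding that a river's pollutant level exceeds the safe threshold when in fact this is not the case. Consequence: shutting down a compliant factory unnecessarily.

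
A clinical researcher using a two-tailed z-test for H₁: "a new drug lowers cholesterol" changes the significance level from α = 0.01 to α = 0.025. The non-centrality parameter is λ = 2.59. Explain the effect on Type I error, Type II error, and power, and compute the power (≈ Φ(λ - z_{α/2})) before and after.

Increasing α from 0.01 to 0.025:
• Type I error rate increases (α is the Type I rate by definition).
• Critical value moves from z_{α/2} = 2.576 to 2.241, so power = Φ(λ - z_{α/2}) goes from Φ(2.59 - 2.576) = 0.506 to Φ(2.59 - 2.241) = 0.636.
• Type II error rate β = 1 - power therefore decreases (0.494 → 0.364).
Appropriate when false negatives are costly — here, shelving an effective drug — patients miss out on a treatment that would have helped.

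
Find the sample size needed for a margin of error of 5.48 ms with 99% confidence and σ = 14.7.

n = (z*σ/E)² = (2.576×14.7/5.48)² = 47.7 → n = 48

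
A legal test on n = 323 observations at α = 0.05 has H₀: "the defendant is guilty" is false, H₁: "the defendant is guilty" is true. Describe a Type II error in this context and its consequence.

Type II error: failing to reject H₀ when it is false — concluding that the defendant is guilty is not supported when in fact it is. Consequence: acquitting a guilty person.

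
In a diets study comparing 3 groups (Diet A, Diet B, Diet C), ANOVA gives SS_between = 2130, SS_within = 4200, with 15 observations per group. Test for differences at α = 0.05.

df_between = 2, df_within = 42. F = MS_between/MS_within = 1065.0/100.0 = 10.65. F_crit ≈ 3.22. Reject H₀. At least one mean differs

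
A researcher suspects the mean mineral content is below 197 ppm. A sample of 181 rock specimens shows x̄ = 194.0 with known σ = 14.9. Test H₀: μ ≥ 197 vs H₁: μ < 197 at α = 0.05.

z = -2.709. Critical value: -1.645. Reject H₀.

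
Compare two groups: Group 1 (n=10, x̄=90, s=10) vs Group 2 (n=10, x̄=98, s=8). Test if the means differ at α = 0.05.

Pooled sp = 9.06. t = -1.975, df = 18. Critical t = ±2.101. Fail to reject H₀.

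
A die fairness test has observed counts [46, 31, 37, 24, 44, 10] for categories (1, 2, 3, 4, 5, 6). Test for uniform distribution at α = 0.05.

Expected = 32 each. χ² = Σ(O-E)²/E = 28.562. df = 5, critical value = 11.07. Reject H₀.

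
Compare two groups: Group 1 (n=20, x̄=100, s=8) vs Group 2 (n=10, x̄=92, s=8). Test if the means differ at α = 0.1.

Pooled sp = 8.0. t = 2.582, df = 28. Critical t = ±1.701. Reject H₀.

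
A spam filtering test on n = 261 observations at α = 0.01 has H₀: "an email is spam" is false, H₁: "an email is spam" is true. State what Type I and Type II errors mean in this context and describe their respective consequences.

Type I (false positive): concluding that an email is spam when it is not — a legitimate email is sent to the spam folder and the user misses it. Type II (false negative): failing to conclude that an email is spam when it is — a spam email lands in the inbox. Which is costlier depends on domain priorities and is a judgement call rather than a statistical fact.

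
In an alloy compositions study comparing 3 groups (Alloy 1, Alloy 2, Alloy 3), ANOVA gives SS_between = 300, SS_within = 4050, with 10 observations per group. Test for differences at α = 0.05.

df_between = 2, df_within = 27. F = MS_between/MS_within = 150.0/150.0 = 1.0. F_crit ≈ 3.354. Fail to reject H₀.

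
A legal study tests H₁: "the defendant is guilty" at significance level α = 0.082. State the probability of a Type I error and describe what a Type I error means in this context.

P(Type I error) = α = 0.082. A Type I error is rejecting H₀ when H₀ is actually true (false positive) — here, concluding that the defendant is guilty when in fact this is not the case. Consequence: convicting an innocent person.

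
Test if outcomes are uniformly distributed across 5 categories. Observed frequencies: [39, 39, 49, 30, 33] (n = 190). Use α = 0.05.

Expected = 38 each. χ² = Σ(O-E)²/E = 5.579. df = 4, critical value = 9.488. Fail to reject H₀.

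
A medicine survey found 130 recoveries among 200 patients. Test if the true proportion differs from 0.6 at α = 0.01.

p̂ = 0.65, p₀ = 0.6. z = (p̂ - p₀)/√(p₀(1-p₀)/n) = 1.443. Critical: ±2.576. Fail to reject H₀.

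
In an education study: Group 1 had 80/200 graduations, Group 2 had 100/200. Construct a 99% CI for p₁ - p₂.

p̂₁ = 0.4, p̂₂ = 0.5. Difference = -0.1. CI = (-0.228, 0.028)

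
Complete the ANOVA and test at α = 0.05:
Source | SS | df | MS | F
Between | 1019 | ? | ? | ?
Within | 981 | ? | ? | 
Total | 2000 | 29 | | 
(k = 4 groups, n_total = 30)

df_between = 3, df_within = 26. MS_between = 339.67, MS_within = 37.73. F = 9.002, F_crit ≈ 2.975. Reject H₀.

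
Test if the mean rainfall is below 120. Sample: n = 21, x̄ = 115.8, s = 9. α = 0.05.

t = (115.8 - 120)/(9/√21) = -2.139, df = 20. Critical t = -1.725. Reject H₀.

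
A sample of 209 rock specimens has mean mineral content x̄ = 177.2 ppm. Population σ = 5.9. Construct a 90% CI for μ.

CI = x̄ ± z*(σ/√n) = 177.2 ± 1.645(5.9/√209) = 177.2 ± 0.67 = (176.53, 177.87)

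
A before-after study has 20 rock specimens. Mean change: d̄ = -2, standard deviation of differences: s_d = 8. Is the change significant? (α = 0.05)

t = d̄/(s_d/√n) = -2/(8/√20) = -1.118. df = 19, critical t = ±2.093. Fail to reject H₀.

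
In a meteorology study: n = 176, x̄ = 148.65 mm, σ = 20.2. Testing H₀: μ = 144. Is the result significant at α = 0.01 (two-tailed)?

z = (148.65 - 144)/(20.2/√176) = 3.054. Since |z| > 2.576, significant at α = 0.01.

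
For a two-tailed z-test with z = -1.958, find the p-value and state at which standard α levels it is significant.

p = 2·P(Z > |-1.958|) = 2·(1 - Φ(1.958)) ≈ 0.0502. Significant at α = 0.1.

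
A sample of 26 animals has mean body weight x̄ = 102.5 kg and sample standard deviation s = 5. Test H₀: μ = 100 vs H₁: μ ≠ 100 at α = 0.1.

t = (x̄ - μ₀)/(s/√n) = (102.5 - 100)/(5/√26) = 2.55. df = 25, critical t = ±1.708. Reject H₀.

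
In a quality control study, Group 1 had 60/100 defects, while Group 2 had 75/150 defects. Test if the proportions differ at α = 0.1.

p̂₁ = 0.6, p̂₂ = 0.5, pooled p̂ = 0.54. z = 1.554. Critical: ±1.645. Fail to reject H₀.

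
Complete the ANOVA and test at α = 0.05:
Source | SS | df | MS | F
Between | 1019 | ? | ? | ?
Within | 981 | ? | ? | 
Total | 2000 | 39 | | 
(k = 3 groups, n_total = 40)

df_between = 2, df_within = 37. MS_between = 509.5, MS_within = 26.51. F = 19.217, F_crit ≈ 3.252. Reject H₀.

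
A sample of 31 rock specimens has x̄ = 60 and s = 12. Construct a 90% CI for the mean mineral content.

CI = x̄ ± t*(s/√n) = 60 ± 1.697(12/√31) = (56.34, 63.66)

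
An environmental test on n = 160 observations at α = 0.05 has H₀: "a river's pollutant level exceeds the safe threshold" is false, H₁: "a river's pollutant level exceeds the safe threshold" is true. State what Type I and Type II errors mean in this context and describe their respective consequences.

Type I (false positive): concluding that a river's pollutant level exceeds the safe threshold when it is not — shutting down a compliant factory unnecessarily. Type II (false negative): failing to conclude that a river's pollutant level exceeds the safe threshold when it is — allowing unsafe pollution to continue. Which is costlier depends on domain priorities and is a judgement call rather than a statistical fact.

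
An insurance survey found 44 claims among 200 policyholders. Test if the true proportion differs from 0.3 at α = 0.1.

p̂ = 0.22, p₀ = 0.3. z = (p̂ - p₀)/√(p₀(1-p₀)/n) = -2.469. Critical: ±1.645. Reject H₀.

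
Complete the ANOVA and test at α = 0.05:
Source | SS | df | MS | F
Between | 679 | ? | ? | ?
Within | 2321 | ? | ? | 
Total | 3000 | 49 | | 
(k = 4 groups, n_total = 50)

df_between = 3, df_within = 46. MS_between = 226.33, MS_within = 50.46. F = 4.486, F_crit ≈ 2.807. Reject H₀.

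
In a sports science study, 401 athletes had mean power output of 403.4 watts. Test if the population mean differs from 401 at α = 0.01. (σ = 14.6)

z = (x̄ - μ₀)/(σ/√n) = (403.4 - 401)/(14.6/√401) = 3.292. Critical value: ±2.576. Since |3.292| > 2.576, Reject H₀.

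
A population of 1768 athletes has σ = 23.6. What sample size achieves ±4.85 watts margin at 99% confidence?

Without FPC: n₀ = (2.576×23.6/4.85)² = 157.12. With FPC: n = n₀N/(n₀+N-1) = 144.4 → n = 145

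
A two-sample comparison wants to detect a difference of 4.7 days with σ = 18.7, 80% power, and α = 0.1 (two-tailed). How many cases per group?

n per group = 2(z_α/2 + z_β)²σ²/d² = 2×(1.645 + 0.84)²×18.7²/4.7² = 195.5 → n = 196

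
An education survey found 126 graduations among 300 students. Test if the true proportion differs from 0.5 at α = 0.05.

p̂ = 0.42, p₀ = 0.5. z = (p̂ - p₀)/√(p₀(1-p₀)/n) = -2.771. Critical: ±1.96. Reject H₀.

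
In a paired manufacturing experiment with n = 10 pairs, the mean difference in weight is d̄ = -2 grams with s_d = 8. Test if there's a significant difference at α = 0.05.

t = d̄/(s_d/√n) = -2/(8/√10) = -0.791. df = 9, critical t = ±2.262. Fail to reject H₀.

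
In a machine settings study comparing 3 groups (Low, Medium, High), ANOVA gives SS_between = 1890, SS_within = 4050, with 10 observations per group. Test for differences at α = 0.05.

df_between = 2, df_within = 27. F = MS_between/MS_within = 945.0/150.0 = 6.3. F_crit ≈ 3.354. Reject H₀. At least one mean differs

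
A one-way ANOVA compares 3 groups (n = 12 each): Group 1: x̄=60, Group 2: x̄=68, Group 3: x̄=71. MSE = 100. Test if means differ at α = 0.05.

Grand mean = 66.33. SS_between = 776.0, MS_between = 388.0. F = 3.88, F_crit ≈ 3.285. Reject H₀.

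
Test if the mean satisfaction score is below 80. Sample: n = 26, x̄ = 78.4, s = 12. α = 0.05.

t = (78.4 - 80)/(12/√26) = -0.68, df = 25. Critical t = -1.708. Fail to reject H₀.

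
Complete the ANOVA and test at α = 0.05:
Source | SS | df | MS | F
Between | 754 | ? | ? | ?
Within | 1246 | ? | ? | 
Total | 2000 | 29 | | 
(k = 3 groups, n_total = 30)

df_between = 2, df_within = 27. MS_between = 377.0, MS_within = 46.15. F = 8.169, F_crit ≈ 3.354. Reject H₀.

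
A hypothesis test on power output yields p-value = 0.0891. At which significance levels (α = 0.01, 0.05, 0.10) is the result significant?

p = 0.0891. Significant at: α = 0.1.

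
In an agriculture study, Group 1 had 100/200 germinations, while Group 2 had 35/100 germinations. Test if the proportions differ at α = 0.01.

p̂₁ = 0.5, p̂₂ = 0.35, pooled p̂ = 0.45. z = 2.462. Critical: ±2.576. Fail to reject H₀.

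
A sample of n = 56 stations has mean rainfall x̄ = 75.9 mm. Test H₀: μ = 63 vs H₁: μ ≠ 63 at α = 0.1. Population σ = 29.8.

z = (x̄ - μ₀)/(σ/√n) = (75.9 - 63)/(29.8/√56) = 3.239. Critical value: ±1.645. Since |3.239| > 1.645, Reject H₀.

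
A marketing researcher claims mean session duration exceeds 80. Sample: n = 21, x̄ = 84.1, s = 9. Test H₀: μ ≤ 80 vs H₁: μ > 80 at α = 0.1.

t = (84.1 - 80)/(9/√21) = 2.088, df = 20. Critical t = 1.325. Reject H₀.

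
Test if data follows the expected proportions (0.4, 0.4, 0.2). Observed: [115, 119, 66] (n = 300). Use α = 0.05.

Expected: [120.0, 120.0, 60.0]. χ² = 0.817. df = 2, critical = 5.991. Fail to reject H₀.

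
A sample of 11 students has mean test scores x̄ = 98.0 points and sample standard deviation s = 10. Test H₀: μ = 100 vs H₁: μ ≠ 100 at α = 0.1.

t = (x̄ - μ₀)/(s/√n) = (98.0 - 100)/(10/√11) = -0.663. df = 10, critical t = ±1.812. Fail to reject H₀.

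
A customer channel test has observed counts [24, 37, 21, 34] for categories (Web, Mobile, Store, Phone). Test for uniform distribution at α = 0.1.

Expected = 29 each. χ² = Σ(O-E)²/E = 6.138. df = 3, critical value = 6.251. Fail to reject H₀.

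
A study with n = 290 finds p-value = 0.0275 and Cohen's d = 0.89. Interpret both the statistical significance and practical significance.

Statistically significant (p = 0.0275 < 0.05). Cohen's d = 0.89 indicates a large effect size. Both statistical and practical significance should be considered.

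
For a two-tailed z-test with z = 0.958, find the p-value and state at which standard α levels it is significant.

p = 2·P(Z > |0.958|) = 2·(1 - Φ(0.958)) ≈ 0.3381. Not significant at any standard level.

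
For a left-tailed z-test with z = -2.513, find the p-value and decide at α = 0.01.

p = P(Z < -2.513) = Φ(-2.513) ≈ 0.006. Since p < 0.01, reject H₀ (significant) at α = 0.01.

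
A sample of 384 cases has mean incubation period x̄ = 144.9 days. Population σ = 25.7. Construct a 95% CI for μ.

CI = x̄ ± z*(σ/√n) = 144.9 ± 1.96(25.7/√384) = 144.9 ± 2.57 = (142.33, 147.47)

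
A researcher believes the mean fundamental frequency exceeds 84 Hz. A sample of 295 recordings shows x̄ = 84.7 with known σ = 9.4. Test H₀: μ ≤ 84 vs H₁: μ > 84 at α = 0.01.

z = 1.279. Critical value: 2.33. Fail to reject H₀.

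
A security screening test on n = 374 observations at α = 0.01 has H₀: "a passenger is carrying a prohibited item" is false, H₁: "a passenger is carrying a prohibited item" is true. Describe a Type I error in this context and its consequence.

Type I error: rejecting H₀ when it is true — concluding that a passenger is carrying a prohibited item when in fact it is not. Consequence: detaining an innocent passenger — delay and inconvenience.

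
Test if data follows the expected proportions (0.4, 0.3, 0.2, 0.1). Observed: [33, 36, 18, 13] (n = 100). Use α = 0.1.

Expected: [40.0, 30.0, 20.0, 10.0]. χ² = 3.525. df = 3, critical = 6.251. Fail to reject H₀.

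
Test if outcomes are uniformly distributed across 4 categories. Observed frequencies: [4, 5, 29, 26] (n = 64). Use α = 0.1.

Expected = 16 each. χ² = Σ(O-E)²/E = 33.375. df = 3, critical value = 6.251. Reject H₀.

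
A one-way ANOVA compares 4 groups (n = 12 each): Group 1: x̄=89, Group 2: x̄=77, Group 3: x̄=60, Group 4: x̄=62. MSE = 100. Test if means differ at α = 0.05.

Grand mean = 72.0. SS_between = 6696.0, MS_between = 2232.0. F = 22.32, F_crit ≈ 2.816. Reject H₀.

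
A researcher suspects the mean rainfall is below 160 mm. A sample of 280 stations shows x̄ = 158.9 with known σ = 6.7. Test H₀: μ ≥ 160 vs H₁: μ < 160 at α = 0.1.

z = -2.747. Critical value: -1.28. Reject H₀.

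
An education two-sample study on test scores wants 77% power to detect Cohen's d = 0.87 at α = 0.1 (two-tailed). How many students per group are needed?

z_{α/2} = 1.645, z_β = Φ⁻¹(0.77) = 0.739. For large effect (d = 0.87): n per group = 2(z_{α/2} + z_β)²/d² = 2(1.645 + 0.739)²/0.87² = 15.02 → 16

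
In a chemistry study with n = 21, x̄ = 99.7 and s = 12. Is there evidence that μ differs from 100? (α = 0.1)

t = (x̄ - μ₀)/(s/√n) = (99.7 - 100)/(12/√21) = -0.115. df = 20, critical t = ±1.725. Fail to reject H₀.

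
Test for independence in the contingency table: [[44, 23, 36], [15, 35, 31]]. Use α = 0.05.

χ² = 14.69. df = 2, critical = 5.991. Reject H₀. Variables are dependent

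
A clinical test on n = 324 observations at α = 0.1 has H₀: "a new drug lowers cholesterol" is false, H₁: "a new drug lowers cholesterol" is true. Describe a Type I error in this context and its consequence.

Type I error: rejecting H₀ when it is true — concluding that a new drug lowers cholesterol when in fact it is not. Consequence: approving an ineffective drug — patients take a useless medication and may skip effective alternatives.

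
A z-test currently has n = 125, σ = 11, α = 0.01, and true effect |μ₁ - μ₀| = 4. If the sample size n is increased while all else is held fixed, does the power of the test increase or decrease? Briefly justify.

Power increases: a larger n shrinks the standard error σ/√n, moving the sampling distribution under H₁ further from the critical value.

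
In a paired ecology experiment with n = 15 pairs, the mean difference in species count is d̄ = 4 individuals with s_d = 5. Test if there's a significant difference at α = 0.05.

t = d̄/(s_d/√n) = 4/(5/√15) = 3.098. df = 14, critical t = ±2.145. Reject H₀.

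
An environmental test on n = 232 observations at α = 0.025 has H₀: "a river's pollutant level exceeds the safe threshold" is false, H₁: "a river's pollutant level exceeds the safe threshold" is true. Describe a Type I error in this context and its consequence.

Type I error: rejecting H₀ when it is true — concluding that a river's pollutant level exceeds the safe threshold when in fact it is not. Consequence: shutting down a compliant factory unnecessarily.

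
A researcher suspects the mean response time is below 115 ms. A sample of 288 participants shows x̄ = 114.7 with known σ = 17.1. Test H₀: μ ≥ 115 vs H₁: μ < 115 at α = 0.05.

z = -0.298. Critical value: -1.645. Fail to reject H₀.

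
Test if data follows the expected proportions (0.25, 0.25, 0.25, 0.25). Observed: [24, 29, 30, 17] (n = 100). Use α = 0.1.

Expected: [25.0, 25.0, 25.0, 25.0]. χ² = 4.24. df = 3, critical = 6.251. Fail to reject H₀.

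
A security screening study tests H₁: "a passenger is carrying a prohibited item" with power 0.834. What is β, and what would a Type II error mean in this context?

β = 1 - power = 1 - 0.834 = 0.166. A Type II error is failing to reject H₀ when H₀ is false (false negative) — here, failing to conclude that a passenger is carrying a prohibited item when in fact it is true. Consequence: letting a prohibited item through — security breach.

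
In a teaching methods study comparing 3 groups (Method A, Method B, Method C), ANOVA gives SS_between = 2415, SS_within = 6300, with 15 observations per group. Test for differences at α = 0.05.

df_between = 2, df_within = 42. F = MS_between/MS_within = 1207.5/150.0 = 8.05. F_crit ≈ 3.22. Reject H₀. At least one mean differs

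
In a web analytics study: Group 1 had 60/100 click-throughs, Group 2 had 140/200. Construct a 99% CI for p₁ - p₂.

p̂₁ = 0.6, p̂₂ = 0.7. Difference = -0.1. CI = (-0.251, 0.051)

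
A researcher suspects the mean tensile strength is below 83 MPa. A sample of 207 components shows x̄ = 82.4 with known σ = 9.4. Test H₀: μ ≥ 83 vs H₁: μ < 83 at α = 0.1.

z = -0.918. Critical value: -1.28. Fail to reject H₀.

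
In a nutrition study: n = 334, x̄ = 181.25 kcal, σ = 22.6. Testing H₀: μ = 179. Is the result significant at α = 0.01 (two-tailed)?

z = (181.25 - 179)/(22.6/√334) = 1.819. Since |z| ≤ 2.576, not significant at α = 0.01.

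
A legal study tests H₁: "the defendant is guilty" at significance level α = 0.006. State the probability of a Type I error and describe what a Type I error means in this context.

P(Type I error) = α = 0.006. A Type I error is rejecting H₀ when H₀ is actually true (false positive) — here, concluding that the defendant is guilty when in fact this is not the case. Consequence: convicting an innocent person.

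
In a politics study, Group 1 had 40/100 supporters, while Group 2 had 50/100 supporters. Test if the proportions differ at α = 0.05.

p̂₁ = 0.4, p̂₂ = 0.5, pooled p̂ = 0.45. z = -1.421. Critical: ±1.96. Fail to reject H₀.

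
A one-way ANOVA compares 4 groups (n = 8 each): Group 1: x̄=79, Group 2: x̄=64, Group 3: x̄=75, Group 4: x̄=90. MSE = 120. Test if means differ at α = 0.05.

Grand mean = 77.0. SS_between = 2768.0, MS_between = 922.67. F = 7.689, F_crit ≈ 2.947. Reject H₀.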